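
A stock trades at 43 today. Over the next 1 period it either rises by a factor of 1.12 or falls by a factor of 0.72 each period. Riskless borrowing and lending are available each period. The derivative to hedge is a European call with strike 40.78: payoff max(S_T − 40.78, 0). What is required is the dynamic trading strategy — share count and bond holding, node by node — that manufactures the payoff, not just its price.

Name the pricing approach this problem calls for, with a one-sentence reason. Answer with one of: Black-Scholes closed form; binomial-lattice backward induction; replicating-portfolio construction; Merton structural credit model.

framework: replicating-portfolio construction

Key observation: since the answer must list Δ and B at each node of the 1.12/0.72 lattice on 43, the replicating-portfolio method — solving the two-state system at every node — is the one that applies.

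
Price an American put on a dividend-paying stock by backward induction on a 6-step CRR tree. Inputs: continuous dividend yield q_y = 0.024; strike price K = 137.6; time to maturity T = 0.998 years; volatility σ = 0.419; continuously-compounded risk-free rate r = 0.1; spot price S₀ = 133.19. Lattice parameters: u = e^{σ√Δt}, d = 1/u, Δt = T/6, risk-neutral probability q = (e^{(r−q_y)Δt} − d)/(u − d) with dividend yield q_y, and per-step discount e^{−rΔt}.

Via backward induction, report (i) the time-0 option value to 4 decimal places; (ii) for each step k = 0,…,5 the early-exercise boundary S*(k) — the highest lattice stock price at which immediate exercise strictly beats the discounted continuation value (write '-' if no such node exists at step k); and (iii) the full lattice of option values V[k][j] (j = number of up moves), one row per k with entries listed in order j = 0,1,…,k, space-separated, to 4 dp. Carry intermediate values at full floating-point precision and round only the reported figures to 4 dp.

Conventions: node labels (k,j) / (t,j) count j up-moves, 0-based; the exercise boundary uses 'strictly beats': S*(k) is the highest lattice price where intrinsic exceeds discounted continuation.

price = 20.0034
boundary = - - 94.6331 79.7680 94.6331 112.2683
tree:
20.0034
29.8685 10.5945
42.9669 17.4878 3.9051
57.8320 28.0081 7.3235 0.5422
70.3621 42.9669 13.6621 1.0903 0.0000
80.9239 57.8320 25.3317 2.1928 0.0000 0.0000
89.8267 70.3621 42.9669 4.4100 0.0000 0.0000 0.0000

Δt=0.16633  u=1.18635  d=0.84292  q=0.49442  discount=0.98350
step 6 (expiry): payoffs max(K−S,0) = 89.8267 70.3621 42.9669 4.4100 0.0000 0.0000 0.0000
step 5: (k=5,j=0): S=56.6761, K−S=80.9239, hold=78.8799 ⇒ V=80.9239 exercise | (k=5,j=1): S=79.7680, K−S=57.8320, hold=55.8800 ⇒ V=57.8320 exercise | (k=5,j=2): S=112.2683, K−S=25.3317, hold=23.5091 ⇒ V=25.3317 exercise | (k=5,j=3): S=158.0105, K−S=0.0000, hold=2.1928 ⇒ V=2.1928 continue | (k=5,j=4): S=222.3897, K−S=0.0000, hold=0.0000 ⇒ V=0.0000 continue | (k=5,j=5): S=312.9994, K−S=0.0000, hold=0.0000 ⇒ V=0.0000 continue  boundary S*=112.2683
step 4: (k=4,j=0): S=67.2379, K−S=70.3621, hold=68.3602 ⇒ V=70.3621 exercise | (k=4,j=1): S=94.6331, K−S=42.9669, hold=41.0741 ⇒ V=42.9669 exercise | (k=4,j=2): S=133.1900, K−S=4.4100, hold=13.6621 ⇒ V=13.6621 continue | (k=4,j=3): S=187.4564, K−S=0.0000, hold=1.0903 ⇒ V=1.0903 continue | (k=4,j=4): S=263.8330, K−S=0.0000, hold=0.0000 ⇒ V=0.0000 continue  boundary S*=94.6331
step 3: (k=3,j=0): S=79.7680, K−S=57.8320, hold=55.8800 ⇒ V=57.8320 exercise | (k=3,j=1): S=112.2683, K−S=25.3317, hold=28.0081 ⇒ V=28.0081 continue | (k=3,j=2): S=158.0105, K−S=0.0000, hold=7.3235 ⇒ V=7.3235 continue | (k=3,j=3): S=222.3897, K−S=0.0000, hold=0.5422 ⇒ V=0.5422 continue  boundary S*=79.7680
step 2: (k=2,j=0): S=94.6331, K−S=42.9669, hold=42.3756 ⇒ V=42.9669 exercise | (k=2,j=1): S=133.1900, K−S=4.4100, hold=17.4878 ⇒ V=17.4878 continue | (k=2,j=2): S=187.4564, K−S=0.0000, hold=3.9051 ⇒ V=3.9051 continue  boundary S*=94.6331
step 1: (k=1,j=0): S=112.2683, K−S=25.3317, hold=29.8685 ⇒ V=29.8685 continue | (k=1,j=1): S=158.0105, K−S=0.0000, hold=10.5945 ⇒ V=10.5945 continue  boundary S*=-
step 0: (k=0,j=0): S=133.1900, K−S=4.4100, hold=20.0034 ⇒ V=20.0034 continue  boundary S*=-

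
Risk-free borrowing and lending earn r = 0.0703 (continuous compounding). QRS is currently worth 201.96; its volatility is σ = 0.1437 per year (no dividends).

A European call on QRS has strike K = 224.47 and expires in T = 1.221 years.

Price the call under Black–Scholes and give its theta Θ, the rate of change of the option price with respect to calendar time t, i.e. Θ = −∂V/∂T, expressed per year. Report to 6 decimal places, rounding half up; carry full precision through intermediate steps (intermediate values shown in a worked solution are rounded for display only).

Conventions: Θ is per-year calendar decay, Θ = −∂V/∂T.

σ√T = 0.1437·√1.221 = 0.158787
d₁ = (ln(S/K) + (r+σ²/2)T) / (σ√T) = (ln(201.96/224.47) + (0.0703+0.1437²/2)·1.221) / 0.158787 = (-0.105672 + 0.098443) / 0.158787 = -0.045529
d₂ = d₁ − σ√T = -0.045529 − 0.158787 = -0.204316
e^{−rT} = 0.917744
N(d₁) = 0.481843,  N(d₂) = 0.419053
Call price V = S·N(d₁) − K·e^{−rT}·N(d₂) = 97.312944 − 86.327508 = 10.985436
φ(d₁) = (1/√(2π))·e^{−d₁²/2} = 0.398529
Θ = −S·φ(d₁)·σ/(2√T) − r·K·e^{−rT}·N(d₂) = −5.233524 − 6.068824 = -11.302348

price = 10.985436
Θ = -11.302348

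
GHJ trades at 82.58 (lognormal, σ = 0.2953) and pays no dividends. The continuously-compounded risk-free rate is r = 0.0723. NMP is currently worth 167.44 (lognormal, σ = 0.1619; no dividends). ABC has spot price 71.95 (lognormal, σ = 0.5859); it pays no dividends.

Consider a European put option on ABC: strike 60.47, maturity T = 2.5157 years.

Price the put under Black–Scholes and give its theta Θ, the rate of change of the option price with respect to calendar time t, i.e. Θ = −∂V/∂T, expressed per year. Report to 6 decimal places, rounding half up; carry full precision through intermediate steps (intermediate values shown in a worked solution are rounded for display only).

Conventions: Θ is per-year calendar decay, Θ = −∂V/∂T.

price = 12.578168
Θ = -1.760886

σ√T = 0.5859·√2.5157 = 0.929294
d₁ = (ln(S/K) + (r+σ²/2)T) / (σ√T) = (ln(71.95/60.47) + (0.0723+0.5859²/2)·2.5157) / 0.929294 = (0.173824 + 0.613678) / 0.929294 = 0.847421
d₂ = d₁ − σ√T = 0.847421 − 0.929294 = -0.081873
e^{−rT} = 0.833697
N(−d₁) = 0.198380,  N(−d₂) = 0.532626
Put price V = K·e^{−rT}·N(−d₂) − S·N(−d₁) = 26.851637 − 14.273469 = 12.578168
φ(d₁) = (1/√(2π))·e^{−d₁²/2} = 0.278594
Θ = −S·φ(d₁)·σ/(2√T) + r·K·e^{−rT}·N(−d₂) = −3.702259 + 1.941373 = -1.760886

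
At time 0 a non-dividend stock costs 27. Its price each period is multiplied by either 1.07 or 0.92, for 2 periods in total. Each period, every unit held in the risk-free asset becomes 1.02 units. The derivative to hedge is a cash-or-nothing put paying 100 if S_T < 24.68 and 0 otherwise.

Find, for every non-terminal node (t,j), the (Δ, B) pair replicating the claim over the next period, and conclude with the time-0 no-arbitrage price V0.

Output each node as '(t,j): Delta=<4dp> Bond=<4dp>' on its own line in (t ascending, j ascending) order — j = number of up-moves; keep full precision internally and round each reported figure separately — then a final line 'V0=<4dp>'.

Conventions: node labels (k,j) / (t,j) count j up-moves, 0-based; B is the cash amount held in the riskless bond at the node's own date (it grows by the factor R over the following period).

Risk-neutral probability p* = (R−d)/(u−d) = (1.02−0.92)/(1.07−0.92) = 0.6667.
Expiry values: V(2,0)=100.0000, V(2,1)=0.0000, V(2,2)=0.0000
(1,0): S=24.8400. Δ = (V_up−V_dn)/(S_up−S_dn) = (0.0000−100.0000)/(26.5788−22.8528) = -26.8384. V = [p*·0.0000 + (1−p*)·100.0000]/1.02 = 32.6797. B = V − Δ·S = 699.3464.
(1,1): S=28.8900. Δ = (V_up−V_dn)/(S_up−S_dn) = (0.0000−0.0000)/(30.9123−26.5788) = 0.0000. V = [p*·0.0000 + (1−p*)·0.0000]/1.02 = 0.0000. B = V − Δ·S = 0.0000.
(0,0): S=27.0000. Δ = (V_up−V_dn)/(S_up−S_dn) = (0.0000−32.6797)/(28.8900−24.8400) = -8.0691. V = [p*·0.0000 + (1−p*)·32.6797]/1.02 = 10.6797. B = V − Δ·S = 228.5446.
Verification: the root portfolio costs Δ(0,0)·S0 + B(0,0) = 10.6797, matching V0.

(0,0): Delta=-8.0691 Bond=228.5446
(1,0): Delta=-26.8384 Bond=699.3464
(1,1): Delta=0.0000 Bond=0.0000
V0=10.6797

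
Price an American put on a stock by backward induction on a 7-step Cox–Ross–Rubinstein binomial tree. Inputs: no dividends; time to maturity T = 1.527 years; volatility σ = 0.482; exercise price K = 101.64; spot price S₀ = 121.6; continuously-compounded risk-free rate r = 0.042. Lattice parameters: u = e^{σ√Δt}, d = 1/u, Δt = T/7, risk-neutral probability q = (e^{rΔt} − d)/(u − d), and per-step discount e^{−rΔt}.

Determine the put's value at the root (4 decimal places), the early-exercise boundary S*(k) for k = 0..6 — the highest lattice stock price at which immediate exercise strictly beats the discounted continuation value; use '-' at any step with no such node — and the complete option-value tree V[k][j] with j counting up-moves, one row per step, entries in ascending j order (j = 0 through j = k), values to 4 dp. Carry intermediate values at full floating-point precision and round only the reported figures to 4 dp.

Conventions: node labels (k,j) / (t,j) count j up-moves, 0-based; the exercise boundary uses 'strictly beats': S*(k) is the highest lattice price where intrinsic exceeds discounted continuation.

price = 14.7166
boundary = - - - - 49.4148 61.8908 77.5167
tree:
14.7166
21.2670 7.4484
29.8411 11.7932 2.5816
40.3776 18.2723 4.5494 0.3616
52.2252 27.5047 7.9793 0.6811 0.0000
62.1863 39.7492 13.9184 1.2830 0.0000 0.0000
70.1394 52.2252 24.1233 2.4167 0.0000 0.0000 0.0000
76.4893 62.1863 39.7492 4.5523 0.0000 0.0000 0.0000 0.0000

Δt=0.21814, u=1.25248, d=0.79842, q=0.46423, disc=e^(-rΔt)=0.99088
k=7 terminal: V=max(K-S,0) → 76.4893 62.1863 39.7492 4.5523 0.0000 0.0000 0.0000 0.0000
k=6: j=0 S=31.5006 intr=70.1394 cont=69.2124 V=70.1394[EX]; j=1 S=49.4148 intr=52.2252 cont=51.2982 V=52.2252[EX]; j=2 S=77.5167 intr=24.1233 cont=23.1963 V=24.1233[EX]; j=3 S=121.6000 intr=0.0000 cont=2.4167 V=2.4167[hold]; j=4 S=190.7532 intr=0.0000 cont=0.0000 V=0.0000[hold]; j=5 S=299.2335 intr=0.0000 cont=0.0000 V=0.0000[hold]; j=6 S=469.4058 intr=0.0000 cont=0.0000 V=0.0000[hold]  S*(6)=77.5167
k=5: j=0 S=39.4537 intr=62.1863 cont=61.2593 V=62.1863[EX]; j=1 S=61.8908 intr=39.7492 cont=38.8222 V=39.7492[EX]; j=2 S=97.0877 intr=4.5523 cont=13.9184 V=13.9184[hold]; j=3 S=152.3010 intr=0.0000 cont=1.2830 V=1.2830[hold]; j=4 S=238.9137 intr=0.0000 cont=0.0000 V=0.0000[hold]; j=5 S=374.7825 intr=0.0000 cont=0.0000 V=0.0000[hold]  S*(5)=61.8908
k=4: j=0 S=49.4148 intr=52.2252 cont=51.2982 V=52.2252[EX]; j=1 S=77.5167 intr=24.1233 cont=27.5047 V=27.5047[hold]; j=2 S=121.6000 intr=0.0000 cont=7.9793 V=7.9793[hold]; j=3 S=190.7532 intr=0.0000 cont=0.6811 V=0.6811[hold]; j=4 S=299.2335 intr=0.0000 cont=0.0000 V=0.0000[hold]  S*(4)=49.4148
k=3: j=0 S=61.8908 intr=39.7492 cont=40.3776 V=40.3776[hold]; j=1 S=97.0877 intr=4.5523 cont=18.2723 V=18.2723[hold]; j=2 S=152.3010 intr=0.0000 cont=4.5494 V=4.5494[hold]; j=3 S=238.9137 intr=0.0000 cont=0.3616 V=0.3616[hold]  S*(3)=-
k=2: j=0 S=77.5167 intr=24.1233 cont=29.8411 V=29.8411[hold]; j=1 S=121.6000 intr=0.0000 cont=11.7932 V=11.7932[hold]; j=2 S=190.7532 intr=0.0000 cont=2.5816 V=2.5816[hold]  S*(2)=-
k=1: j=0 S=97.0877 intr=4.5523 cont=21.2670 V=21.2670[hold]; j=1 S=152.3010 intr=0.0000 cont=7.4484 V=7.4484[hold]  S*(1)=-
k=0: j=0 S=121.6000 intr=0.0000 cont=14.7166 V=14.7166[hold]  S*(0)=-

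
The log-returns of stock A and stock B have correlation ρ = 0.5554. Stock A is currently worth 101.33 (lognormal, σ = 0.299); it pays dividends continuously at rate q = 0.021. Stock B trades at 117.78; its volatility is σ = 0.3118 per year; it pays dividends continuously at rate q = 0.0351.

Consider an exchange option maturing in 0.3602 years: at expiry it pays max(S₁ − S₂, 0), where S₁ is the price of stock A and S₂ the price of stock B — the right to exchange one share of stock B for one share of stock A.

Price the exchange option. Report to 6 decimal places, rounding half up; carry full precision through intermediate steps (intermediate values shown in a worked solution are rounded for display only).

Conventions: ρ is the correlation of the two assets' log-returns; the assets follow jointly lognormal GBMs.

σ_eff = √(σ₁² + σ₂² − 2ρσ₁σ₂) = √(0.299² + 0.3118² − 2·0.5554·0.299·0.3118) = 0.288205
d₁ = (ln(S₁/S₂) + (q₂ − q₁ + σ_eff²/2)T) / (σ_eff√T) = (ln(101.33/117.78) + (0.0351 − 0.021 + 0.041531)·0.3602) / 0.172971 = -0.753869
d₂ = d₁ − σ_eff√T = -0.753869 − 0.172971 = -0.926840
N(d₁) = 0.225464,  N(d₂) = 0.177005
V = S₁·e^{−q₁T}·N(d₁) − S₂·e^{−q₂T}·N(d₂) = 22.674112 − 20.585712 = 2.088399
Key observation: r never enters — measured in units of stock B, the claim is a call on S₁/S₂ struck at 1, so only the dividend yields and σ_eff matter.

exchange price = 2.088399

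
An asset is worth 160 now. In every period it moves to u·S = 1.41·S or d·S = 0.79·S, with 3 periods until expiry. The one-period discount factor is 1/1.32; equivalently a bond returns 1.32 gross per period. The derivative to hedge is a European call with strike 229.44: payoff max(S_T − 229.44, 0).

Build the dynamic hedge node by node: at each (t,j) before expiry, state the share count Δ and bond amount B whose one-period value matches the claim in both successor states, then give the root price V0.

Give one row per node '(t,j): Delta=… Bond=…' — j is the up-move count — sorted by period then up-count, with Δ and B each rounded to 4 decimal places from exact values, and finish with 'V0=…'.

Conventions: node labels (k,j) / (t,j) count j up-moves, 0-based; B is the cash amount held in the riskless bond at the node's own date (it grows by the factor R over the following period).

(0,0): Delta=0.8652 Bond=-75.9030
(1,0): Delta=0.1806 Bond=-13.6628
(1,1): Delta=0.9303 Bond=-114.8856
(2,0): Delta=0.0000 Bond=0.0000
(2,1): Delta=0.1978 Bond=-21.0974
(2,2): Delta=1.0000 Bond=-173.8182
V0=62.5250

Risk-neutral probability p* = (R−d)/(u−d) = (1.32−0.79)/(1.41−0.79) = 0.8548.
At maturity the claim pays: V(3,0)=0.0000, V(3,1)=0.0000, V(3,2)=21.8558, V(3,3)=219.0754
  t=2,j=0: stock 99.8560 → up 140.7970 (V=0.0000), down 78.8862 (V=0.0000). Price 0.0000; hedge Δ=0.0000, bond B=0.0000.
  t=2,j=1: stock 178.2240 → up 251.2958 (V=21.8558), down 140.7970 (V=0.0000). Price 14.1540; hedge Δ=0.1978, bond B=-21.0974.
  t=2,j=2: stock 318.0960 → up 448.5154 (V=219.0754), down 251.2958 (V=21.8558). Price 144.2778; hedge Δ=1.0000, bond B=-173.8182.
  t=1,j=0: stock 126.4000 → up 178.2240 (V=14.1540), down 99.8560 (V=0.0000). Price 9.1662; hedge Δ=0.1806, bond B=-13.6628.
  t=1,j=1: stock 225.6000 → up 318.0960 (V=144.2778), down 178.2240 (V=14.1540). Price 94.9916; hedge Δ=0.9303, bond B=-114.8856.
  t=0,j=0: stock 160.0000 → up 225.6000 (V=94.9916), down 126.4000 (V=9.1662). Price 62.5250; hedge Δ=0.8652, bond B=-75.9030.
As a check, the time-0 holding Δ(0,0)·S0 + B(0,0) comes to 62.5250 — exactly V0.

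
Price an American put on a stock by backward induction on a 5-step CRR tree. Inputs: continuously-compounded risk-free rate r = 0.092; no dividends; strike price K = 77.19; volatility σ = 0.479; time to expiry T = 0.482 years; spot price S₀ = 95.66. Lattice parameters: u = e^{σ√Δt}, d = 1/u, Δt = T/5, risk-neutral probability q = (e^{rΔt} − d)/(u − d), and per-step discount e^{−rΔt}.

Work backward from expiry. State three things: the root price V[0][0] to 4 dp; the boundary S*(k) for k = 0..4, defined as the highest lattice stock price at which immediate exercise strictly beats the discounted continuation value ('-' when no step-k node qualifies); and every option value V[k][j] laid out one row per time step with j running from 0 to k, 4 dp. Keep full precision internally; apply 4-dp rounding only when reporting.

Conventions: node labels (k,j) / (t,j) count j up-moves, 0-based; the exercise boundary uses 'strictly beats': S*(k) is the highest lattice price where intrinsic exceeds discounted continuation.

Δt=0.09640, u=1.16035, d=0.86181, q=0.49273, disc=e^(-rΔt)=0.99117
k=5 terminal: V=max(K-S,0) → 31.7137 15.9601 0.0000 0.0000 0.0000 0.0000
k=4: j=0 S=52.7685 intr=24.4215 cont=23.7400 V=24.4215[EX]; j=1 S=71.0481 intr=6.1419 cont=8.0246 V=8.0246[hold]; j=2 S=95.6600 intr=0.0000 cont=0.0000 V=0.0000[hold]; j=3 S=128.7978 intr=0.0000 cont=0.0000 V=0.0000[hold]; j=4 S=173.4148 intr=0.0000 cont=0.0000 V=0.0000[hold]  S*(4)=52.7685
k=3: j=0 S=61.2299 intr=15.9601 cont=16.1980 V=16.1980[hold]; j=1 S=82.4407 intr=0.0000 cont=4.0347 V=4.0347[hold]; j=2 S=110.9991 intr=0.0000 cont=0.0000 V=0.0000[hold]; j=3 S=149.4505 intr=0.0000 cont=0.0000 V=0.0000[hold]  S*(3)=-
k=2: j=0 S=71.0481 intr=6.1419 cont=10.1147 V=10.1147[hold]; j=1 S=95.6600 intr=0.0000 cont=2.0286 V=2.0286[hold]; j=2 S=128.7978 intr=0.0000 cont=0.0000 V=0.0000[hold]  S*(2)=-
k=1: j=0 S=82.4407 intr=0.0000 cont=6.0764 V=6.0764[hold]; j=1 S=110.9991 intr=0.0000 cont=1.0200 V=1.0200[hold]  S*(1)=-
k=0: j=0 S=95.6600 intr=0.0000 cont=3.5533 V=3.5533[hold]  S*(0)=-

price = 3.5533
boundary = - - - - 52.7685
tree:
3.5533
6.0764 1.0200
10.1147 2.0286 0.0000
16.1980 4.0347 0.0000 0.0000
24.4215 8.0246 0.0000 0.0000 0.0000
31.7137 15.9601 0.0000 0.0000 0.0000 0.0000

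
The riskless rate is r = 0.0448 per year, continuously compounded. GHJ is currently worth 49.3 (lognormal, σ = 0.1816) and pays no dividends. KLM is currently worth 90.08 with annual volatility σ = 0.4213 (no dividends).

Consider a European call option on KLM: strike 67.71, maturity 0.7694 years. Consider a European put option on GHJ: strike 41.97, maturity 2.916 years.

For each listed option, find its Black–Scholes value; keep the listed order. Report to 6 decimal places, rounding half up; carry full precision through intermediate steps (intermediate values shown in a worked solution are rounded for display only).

[KLM call K=67.71]
σ√T = 0.4213·√0.7694 = 0.369545
d₁ = (ln(S/K) + (r+σ²/2)T) / (σ√T) = (ln(90.08/67.71) + (0.0448+0.4213²/2)·0.7694) / 0.369545 = (0.285464 + 0.102751) / 0.369545 = 1.050522
d₂ = d₁ − σ√T = 1.050522 − 0.369545 = 0.680976
e^{−rT} = 0.966118
N(d₁) = 0.853261,  N(d₂) = 0.752057
price = S·N(d₁) − K·e^{−rT}·N(d₂) = 76.861736 − 49.196444 = 27.665291
[GHJ put K=41.97]
σ√T = 0.1816·√2.916 = 0.310106
d₁ = (ln(S/K) + (r+σ²/2)T) / (σ√T) = (ln(49.3/41.97) + (0.0448+0.1816²/2)·2.916) / 0.310106 = (0.160969 + 0.178720) / 0.310106 = 1.095396
d₂ = d₁ − σ√T = 1.095396 − 0.310106 = 0.785291
e^{−rT} = 0.877536
N(−d₁) = 0.136672,  N(−d₂) = 0.216142
price = K·e^{−rT}·N(−d₂) − S·N(−d₁) = 7.960538 − 6.737906 = 1.222632

price(KLM call K=67.71) = 27.665291
price(GHJ put K=41.97) = 1.222632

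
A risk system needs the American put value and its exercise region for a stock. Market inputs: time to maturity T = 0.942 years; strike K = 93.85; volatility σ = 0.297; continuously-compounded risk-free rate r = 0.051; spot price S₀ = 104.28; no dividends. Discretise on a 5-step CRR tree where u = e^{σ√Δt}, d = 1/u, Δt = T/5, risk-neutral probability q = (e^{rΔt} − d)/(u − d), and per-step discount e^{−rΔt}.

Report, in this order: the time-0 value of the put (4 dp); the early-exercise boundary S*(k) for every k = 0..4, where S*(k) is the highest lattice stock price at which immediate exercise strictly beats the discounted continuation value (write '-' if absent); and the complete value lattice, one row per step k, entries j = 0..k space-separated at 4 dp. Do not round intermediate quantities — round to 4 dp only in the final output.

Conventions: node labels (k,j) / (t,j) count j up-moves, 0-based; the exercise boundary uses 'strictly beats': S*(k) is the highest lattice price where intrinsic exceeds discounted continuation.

price = 5.4404
boundary = - - - 70.8341 80.5802
tree:
5.4404
9.1119 1.9479
14.8020 3.7121 0.2570
23.0159 7.0388 0.5243 0.0000
31.5833 13.2698 1.0697 0.0000 0.0000
39.1144 23.0159 2.1826 0.0000 0.0000 0.0000

Δt=0.18840, u=1.13759, d=0.87905, q=0.50516, disc=e^(-rΔt)=0.99044
k=5 terminal: V=max(K-S,0) → 39.1144 23.0159 2.1826 0.0000 0.0000 0.0000
k=4: j=0 S=62.2667 intr=31.5833 cont=30.6858 V=31.5833[EX]; j=1 S=80.5802 intr=13.2698 cont=12.3723 V=13.2698[EX]; j=2 S=104.2800 intr=0.0000 cont=1.0697 V=1.0697[hold]; j=3 S=134.9502 intr=0.0000 cont=0.0000 V=0.0000[hold]; j=4 S=174.6409 intr=0.0000 cont=0.0000 V=0.0000[hold]  S*(4)=80.5802
k=3: j=0 S=70.8341 intr=23.0159 cont=22.1185 V=23.0159[EX]; j=1 S=91.6674 intr=2.1826 cont=7.0388 V=7.0388[hold]; j=2 S=118.6280 intr=0.0000 cont=0.5243 V=0.5243[hold]; j=3 S=153.5181 intr=0.0000 cont=0.0000 V=0.0000[hold]  S*(3)=70.8341
k=2: j=0 S=80.5802 intr=13.2698 cont=14.8020 V=14.8020[hold]; j=1 S=104.2800 intr=0.0000 cont=3.7121 V=3.7121[hold]; j=2 S=134.9502 intr=0.0000 cont=0.2570 V=0.2570[hold]  S*(2)=-
k=1: j=0 S=91.6674 intr=2.1826 cont=9.1119 V=9.1119[hold]; j=1 S=118.6280 intr=0.0000 cont=1.9479 V=1.9479[hold]  S*(1)=-
k=0: j=0 S=104.2800 intr=0.0000 cont=5.4404 V=5.4404[hold]  S*(0)=-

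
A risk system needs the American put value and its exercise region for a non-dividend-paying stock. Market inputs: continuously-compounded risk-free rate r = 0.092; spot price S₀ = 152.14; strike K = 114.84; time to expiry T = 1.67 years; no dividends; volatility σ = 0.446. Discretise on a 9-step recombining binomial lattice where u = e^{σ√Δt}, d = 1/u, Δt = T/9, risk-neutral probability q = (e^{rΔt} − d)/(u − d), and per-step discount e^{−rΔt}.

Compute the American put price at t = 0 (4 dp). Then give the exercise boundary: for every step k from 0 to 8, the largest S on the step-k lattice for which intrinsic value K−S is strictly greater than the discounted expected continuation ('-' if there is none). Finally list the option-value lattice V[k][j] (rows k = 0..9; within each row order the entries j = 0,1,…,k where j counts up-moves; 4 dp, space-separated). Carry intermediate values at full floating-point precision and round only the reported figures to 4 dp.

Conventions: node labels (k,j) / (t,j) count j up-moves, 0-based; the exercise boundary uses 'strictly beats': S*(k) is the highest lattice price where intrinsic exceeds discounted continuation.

params: Δt=0.18556 u=1.21182 d=0.82521 q=0.49665 e^(-rΔt)=0.98307
t_9 payoffs: 87.8430 75.1951 56.6215 29.3463 0.0000 0.0000 0.0000 0.0000 0.0000 0.0000
t_8: node(8,0) S=32.7153 payoff=82.1247 vs cont=80.1809 → 82.1247 [stop]  node(8,1) S=48.0424 payoff=66.7976 vs cont=64.8538 → 66.7976 [stop]  node(8,2) S=70.5501 payoff=44.2899 vs cont=42.3461 → 44.2899 [stop]  node(8,3) S=103.6025 payoff=11.2375 vs cont=14.5214 → 14.5214 [wait]  node(8,4) S=152.1400 payoff=0.0000 vs cont=0.0000 → 0.0000 [wait]  node(8,5) S=223.4171 payoff=0.0000 vs cont=0.0000 → 0.0000 [wait]  node(8,6) S=328.0873 payoff=0.0000 vs cont=0.0000 → 0.0000 [wait]  node(8,7) S=481.7952 payoff=0.0000 vs cont=0.0000 → 0.0000 [wait]  node(8,8) S=707.5148 payoff=0.0000 vs cont=0.0000 → 0.0000 [wait]  ⇒ S*(8)=70.5501
t_7: node(7,0) S=39.6449 payoff=75.1951 vs cont=73.2512 → 75.1951 [stop]  node(7,1) S=58.2185 payoff=56.6215 vs cont=54.6777 → 56.6215 [stop]  node(7,2) S=85.4937 payoff=29.3463 vs cont=29.0059 → 29.3463 [stop]  node(7,3) S=125.5472 payoff=0.0000 vs cont=7.1856 → 7.1856 [wait]  node(7,4) S=184.3656 payoff=0.0000 vs cont=0.0000 → 0.0000 [wait]  node(7,5) S=270.7403 payoff=0.0000 vs cont=0.0000 → 0.0000 [wait]  node(7,6) S=397.5813 payoff=0.0000 vs cont=0.0000 → 0.0000 [wait]  node(7,7) S=583.8469 payoff=0.0000 vs cont=0.0000 → 0.0000 [wait]  ⇒ S*(7)=85.4937
t_6: node(6,0) S=48.0424 payoff=66.7976 vs cont=64.8538 → 66.7976 [stop]  node(6,1) S=70.5501 payoff=44.2899 vs cont=42.3461 → 44.2899 [stop]  node(6,2) S=103.6025 payoff=11.2375 vs cont=18.0297 → 18.0297 [wait]  node(6,3) S=152.1400 payoff=0.0000 vs cont=3.5556 → 3.5556 [wait]  node(6,4) S=223.4171 payoff=0.0000 vs cont=0.0000 → 0.0000 [wait]  node(6,5) S=328.0873 payoff=0.0000 vs cont=0.0000 → 0.0000 [wait]  node(6,6) S=481.7952 payoff=0.0000 vs cont=0.0000 → 0.0000 [wait]  ⇒ S*(6)=70.5501
t_5: node(5,0) S=58.2185 payoff=56.6215 vs cont=54.6777 → 56.6215 [stop]  node(5,1) S=85.4937 payoff=29.3463 vs cont=30.7188 → 30.7188 [wait]  node(5,2) S=125.5472 payoff=0.0000 vs cont=10.6576 → 10.6576 [wait]  node(5,3) S=184.3656 payoff=0.0000 vs cont=1.7594 → 1.7594 [wait]  node(5,4) S=270.7403 payoff=0.0000 vs cont=0.0000 → 0.0000 [wait]  node(5,5) S=397.5813 payoff=0.0000 vs cont=0.0000 → 0.0000 [wait]  ⇒ S*(5)=58.2185
t_4: node(4,0) S=70.5501 payoff=44.2899 vs cont=43.0162 → 44.2899 [stop]  node(4,1) S=103.6025 payoff=11.2375 vs cont=20.4041 → 20.4041 [wait]  node(4,2) S=152.1400 payoff=0.0000 vs cont=6.1327 → 6.1327 [wait]  node(4,3) S=223.4171 payoff=0.0000 vs cont=0.8706 → 0.8706 [wait]  node(4,4) S=328.0873 payoff=0.0000 vs cont=0.0000 → 0.0000 [wait]  ⇒ S*(4)=70.5501
t_3: node(3,0) S=85.4937 payoff=29.3463 vs cont=31.8781 → 31.8781 [wait]  node(3,1) S=125.5472 payoff=0.0000 vs cont=13.0908 → 13.0908 [wait]  node(3,2) S=184.3656 payoff=0.0000 vs cont=3.4597 → 3.4597 [wait]  node(3,3) S=270.7403 payoff=0.0000 vs cont=0.4308 → 0.4308 [wait]  ⇒ S*(3)=-
t_2: node(2,0) S=103.6025 payoff=11.2375 vs cont=22.1657 → 22.1657 [wait]  node(2,1) S=152.1400 payoff=0.0000 vs cont=8.1669 → 8.1669 [wait]  node(2,2) S=223.4171 payoff=0.0000 vs cont=1.9223 → 1.9223 [wait]  ⇒ S*(2)=-
t_1: node(1,0) S=125.5472 payoff=0.0000 vs cont=14.9556 → 14.9556 [wait]  node(1,1) S=184.3656 payoff=0.0000 vs cont=4.9797 → 4.9797 [wait]  ⇒ S*(1)=-
t_0: node(0,0) S=152.1400 payoff=0.0000 vs cont=9.8318 → 9.8318 [wait]  ⇒ S*(0)=-

price = 9.8318
boundary = - - - - 70.5501 58.2185 70.5501 85.4937 70.5501
tree:
9.8318
14.9556 4.9797
22.1657 8.1669 1.9223
31.8781 13.0908 3.4597 0.4308
44.2899 20.4041 6.1327 0.8706 0.0000
56.6215 30.7188 10.6576 1.7594 0.0000 0.0000
66.7976 44.2899 18.0297 3.5556 0.0000 0.0000 0.0000
75.1951 56.6215 29.3463 7.1856 0.0000 0.0000 0.0000 0.0000
82.1247 66.7976 44.2899 14.5214 0.0000 0.0000 0.0000 0.0000 0.0000
87.8430 75.1951 56.6215 29.3463 0.0000 0.0000 0.0000 0.0000 0.0000 0.0000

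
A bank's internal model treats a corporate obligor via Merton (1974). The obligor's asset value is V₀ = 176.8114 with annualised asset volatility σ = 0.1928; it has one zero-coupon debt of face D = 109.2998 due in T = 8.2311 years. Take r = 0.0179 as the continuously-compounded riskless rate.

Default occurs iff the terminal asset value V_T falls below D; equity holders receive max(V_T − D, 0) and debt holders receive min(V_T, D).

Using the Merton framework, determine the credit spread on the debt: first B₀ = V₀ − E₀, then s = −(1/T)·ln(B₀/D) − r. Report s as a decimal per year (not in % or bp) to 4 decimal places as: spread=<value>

Work the structural quantities from V₀ = 176.8114 against face 109.2998:
d₁ = [ln(V₀/D) + (r + σ²/2)T] / (σ√T)
   = [ln(176.8114/109.2998) + (0.0179 + 0.5·0.1928²)·8.2311] / (0.1928·√8.2311)
   = [0.480989 + 0.300319] / 0.553141 = 1.412494
d₂ = d₁ − σ√T = 1.412494 − 0.553141 = 0.859352
N(d₁) = 0.921098,  N(d₂) = 0.804927,  e^(−rT) = 0.863003
E₀ = V₀·N(d₁) − D·e^(−rT)·N(d₂)
   = 176.8114·0.921098 − 109.2998·0.863003·0.804927 = 86.934951
B₀ = V₀ − E₀ = 176.8114 − 86.934951 = 89.876449
spread = −(1/T)·ln(B₀/D) − r = −(1/8.2311)·ln(89.876449/109.2998) − 0.0179 = 0.00587065

spread=0.0059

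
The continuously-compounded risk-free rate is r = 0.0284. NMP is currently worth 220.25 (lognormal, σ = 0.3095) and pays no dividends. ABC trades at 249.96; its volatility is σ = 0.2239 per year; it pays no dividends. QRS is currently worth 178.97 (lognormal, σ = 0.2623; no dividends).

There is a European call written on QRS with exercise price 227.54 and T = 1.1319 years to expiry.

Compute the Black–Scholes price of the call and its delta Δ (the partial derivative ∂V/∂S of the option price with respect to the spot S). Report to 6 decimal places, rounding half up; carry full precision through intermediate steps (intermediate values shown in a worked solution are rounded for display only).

price = 7.288130
Δ = 0.272363

σ√T = 0.2623·√1.1319 = 0.279063
d₁ = (ln(S/K) + (r+σ²/2)T) / (σ√T) = (ln(178.97/227.54) + (0.0284+0.2623²/2)·1.1319) / 0.279063 = (-0.240108 + 0.071084) / 0.279063 = -0.605683
d₂ = d₁ − σ√T = -0.605683 − 0.279063 = -0.884746
e^{−rT} = 0.968365
N(d₁) = 0.272363,  N(d₂) = 0.188147
Call price V = S·N(d₁) − K·e^{−rT}·N(d₂) = 48.744728 − 41.456598 = 7.288130
Δ = N(d₁) = 0.272363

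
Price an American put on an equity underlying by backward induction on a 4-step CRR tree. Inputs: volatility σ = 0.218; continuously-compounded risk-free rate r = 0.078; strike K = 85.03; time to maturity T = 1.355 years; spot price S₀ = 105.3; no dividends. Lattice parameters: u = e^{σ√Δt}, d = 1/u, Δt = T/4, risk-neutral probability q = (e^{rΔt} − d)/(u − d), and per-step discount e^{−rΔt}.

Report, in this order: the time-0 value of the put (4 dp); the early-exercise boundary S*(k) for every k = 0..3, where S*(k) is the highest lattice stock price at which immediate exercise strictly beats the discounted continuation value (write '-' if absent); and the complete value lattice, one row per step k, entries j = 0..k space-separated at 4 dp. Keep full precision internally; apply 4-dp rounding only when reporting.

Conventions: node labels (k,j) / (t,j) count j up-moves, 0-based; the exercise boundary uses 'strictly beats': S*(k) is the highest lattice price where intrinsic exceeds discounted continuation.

price = 1.3359
boundary = - - - 71.9643
tree:
1.3359
2.8956 0.2386
6.1991 0.5745 0.0000
13.0657 1.3831 0.0000 0.0000
21.6410 3.3302 0.0000 0.0000 0.0000

Δt=0.33875, u=1.13528, d=0.88084, q=0.57355, disc=e^(-rΔt)=0.97392
k=4 terminal: V=max(K-S,0) → 21.6410 3.3302 0.0000 0.0000 0.0000
k=3: j=0 S=71.9643 intr=13.0657 cont=10.8484 V=13.0657[EX]; j=1 S=92.7523 intr=0.0000 cont=1.3831 V=1.3831[hold]; j=2 S=119.5452 intr=0.0000 cont=0.0000 V=0.0000[hold]; j=3 S=154.0775 intr=0.0000 cont=0.0000 V=0.0000[hold]  S*(3)=71.9643
k=2: j=0 S=81.6998 intr=3.3302 cont=6.1991 V=6.1991[hold]; j=1 S=105.3000 intr=0.0000 cont=0.5745 V=0.5745[hold]; j=2 S=135.7175 intr=0.0000 cont=0.0000 V=0.0000[hold]  S*(2)=-
k=1: j=0 S=92.7523 intr=0.0000 cont=2.8956 V=2.8956[hold]; j=1 S=119.5452 intr=0.0000 cont=0.2386 V=0.2386[hold]  S*(1)=-
k=0: j=0 S=105.3000 intr=0.0000 cont=1.3359 V=1.3359[hold]  S*(0)=-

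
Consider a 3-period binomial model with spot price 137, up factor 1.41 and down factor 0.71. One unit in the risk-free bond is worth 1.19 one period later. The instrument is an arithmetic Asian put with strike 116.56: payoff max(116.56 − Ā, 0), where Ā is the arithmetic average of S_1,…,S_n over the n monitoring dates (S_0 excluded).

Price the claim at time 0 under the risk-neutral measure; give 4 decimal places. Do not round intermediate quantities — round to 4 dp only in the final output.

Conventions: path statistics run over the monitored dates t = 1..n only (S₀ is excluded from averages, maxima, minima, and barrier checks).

Set p* = 0.6857 (from d < R < u); the path-dependent value is the discounted p*-expectation over all price paths.
Enumerate all 2^3 = 8 price paths (U = up ×1.41, D = down ×0.71); each path with k up-moves has probability p*^k·(1−p*)^(3−k).
DDD: Ā=71.7885, payoff=44.7715, prob=0.031044
UDD: Ā=142.5659, payoff=0.0000, prob=0.067732
DUD: Ā=110.5992, payoff=5.9608, prob=0.067732
UUD: Ā=219.6407, payoff=0.0000, prob=0.147778
DDU: Ā=87.9029, payoff=28.6571, prob=0.067732
UDU: Ā=174.5677, payoff=0.0000, prob=0.147778
DUU: Ā=142.6011, payoff=0.0000, prob=0.147778
UUU: Ā=283.1937, payoff=0.0000, prob=0.322426
Price = Σ prob·payoff / R^3 = 3.734604 / 1.685159 = 2.2162

price = 2.2162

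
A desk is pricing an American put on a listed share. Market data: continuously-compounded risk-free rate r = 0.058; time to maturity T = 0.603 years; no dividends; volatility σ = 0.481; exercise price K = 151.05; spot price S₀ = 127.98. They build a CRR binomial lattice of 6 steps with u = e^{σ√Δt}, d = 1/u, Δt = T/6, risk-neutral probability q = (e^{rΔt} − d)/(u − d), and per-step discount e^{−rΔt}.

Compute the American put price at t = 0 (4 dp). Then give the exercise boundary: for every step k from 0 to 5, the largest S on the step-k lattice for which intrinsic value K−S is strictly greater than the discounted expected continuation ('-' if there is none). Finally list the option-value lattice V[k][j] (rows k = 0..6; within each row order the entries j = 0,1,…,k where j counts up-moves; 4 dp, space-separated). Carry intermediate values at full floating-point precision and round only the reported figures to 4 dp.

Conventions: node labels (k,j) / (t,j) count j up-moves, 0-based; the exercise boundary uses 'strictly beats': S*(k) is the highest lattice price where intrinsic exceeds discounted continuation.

price = 32.1308
boundary = - - 94.3398 80.9975 94.3398 109.8800
tree:
32.1308
43.5069 20.2489
56.7102 29.7919 10.2000
70.0525 42.1399 16.8330 3.1684
81.5079 56.7102 26.9336 6.1410 0.0000
91.3431 70.0525 41.1700 11.9027 0.0000 0.0000
99.7874 81.5079 56.7102 23.0700 0.0000 0.0000 0.0000

Δt=0.10050, u=1.16473, d=0.85857, q=0.48105, disc=e^(-rΔt)=0.99419
k=6 terminal: V=max(K-S,0) → 99.7874 81.5079 56.7102 23.0700 0.0000 0.0000 0.0000
k=5: j=0 S=59.7069 intr=91.3431 cont=90.4652 V=91.3431[EX]; j=1 S=80.9975 intr=70.0525 cont=69.1746 V=70.0525[EX]; j=2 S=109.8800 intr=41.1700 cont=40.2921 V=41.1700[EX]; j=3 S=149.0616 intr=1.9884 cont=11.9027 V=11.9027[hold]; j=4 S=202.2147 intr=0.0000 cont=0.0000 V=0.0000[hold]; j=5 S=274.3215 intr=0.0000 cont=0.0000 V=0.0000[hold]  S*(5)=109.8800
k=4: j=0 S=69.5421 intr=81.5079 cont=80.6300 V=81.5079[EX]; j=1 S=94.3398 intr=56.7102 cont=55.8323 V=56.7102[EX]; j=2 S=127.9800 intr=23.0700 cont=26.9336 V=26.9336[hold]; j=3 S=173.6158 intr=0.0000 cont=6.1410 V=6.1410[hold]; j=4 S=235.5246 intr=0.0000 cont=0.0000 V=0.0000[hold]  S*(4)=94.3398
k=3: j=0 S=80.9975 intr=70.0525 cont=69.1746 V=70.0525[EX]; j=1 S=109.8800 intr=41.1700 cont=42.1399 V=42.1399[hold]; j=2 S=149.0616 intr=1.9884 cont=16.8330 V=16.8330[hold]; j=3 S=202.2147 intr=0.0000 cont=3.1684 V=3.1684[hold]  S*(3)=80.9975
k=2: j=0 S=94.3398 intr=56.7102 cont=56.2961 V=56.7102[EX]; j=1 S=127.9800 intr=23.0700 cont=29.7919 V=29.7919[hold]; j=2 S=173.6158 intr=0.0000 cont=10.2000 V=10.2000[hold]  S*(2)=94.3398
k=1: j=0 S=109.8800 intr=41.1700 cont=43.5069 V=43.5069[hold]; j=1 S=149.0616 intr=1.9884 cont=20.2489 V=20.2489[hold]  S*(1)=-
k=0: j=0 S=127.9800 intr=23.0700 cont=32.1308 V=32.1308[hold]  S*(0)=-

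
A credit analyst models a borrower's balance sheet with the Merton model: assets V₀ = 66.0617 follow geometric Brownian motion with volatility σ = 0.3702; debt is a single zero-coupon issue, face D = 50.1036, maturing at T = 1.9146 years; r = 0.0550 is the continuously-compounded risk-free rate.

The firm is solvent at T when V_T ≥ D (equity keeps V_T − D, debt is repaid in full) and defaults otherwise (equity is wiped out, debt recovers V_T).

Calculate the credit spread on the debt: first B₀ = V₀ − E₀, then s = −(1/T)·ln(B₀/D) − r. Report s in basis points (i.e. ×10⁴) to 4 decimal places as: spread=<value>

With assets at 66.0617 and a single debt payment of 50.1036 at 1.9146 years:
d₁ = [ln(V₀/D) + (r + σ²/2)T] / (σ√T)
   = [ln(66.0617/50.1036) + (0.0550 + 0.5·0.3702²)·1.9146] / (0.3702·√1.9146)
   = [0.276496 + 0.236499] / 0.512242 = 1.001470
d₂ = d₁ − σ√T = 1.001470 − 0.512242 = 0.489228
N(d₁) = 0.841700,  N(d₂) = 0.687660,  e^(−rT) = 0.900052
E₀ = V₀·N(d₁) − D·e^(−rT)·N(d₂)
   = 66.0617·0.841700 − 50.1036·0.900052·0.687660 = 24.593555
B₀ = V₀ − E₀ = 66.0617 − 24.593555 = 41.468145
spread = −(1/T)·ln(B₀/D) − r = −(1/1.9146)·ln(41.468145/50.1036) − 0.0550 = 0.04380253
in basis points: 0.04380253 × 10⁴ = 438.0253 bp

spread=438.0253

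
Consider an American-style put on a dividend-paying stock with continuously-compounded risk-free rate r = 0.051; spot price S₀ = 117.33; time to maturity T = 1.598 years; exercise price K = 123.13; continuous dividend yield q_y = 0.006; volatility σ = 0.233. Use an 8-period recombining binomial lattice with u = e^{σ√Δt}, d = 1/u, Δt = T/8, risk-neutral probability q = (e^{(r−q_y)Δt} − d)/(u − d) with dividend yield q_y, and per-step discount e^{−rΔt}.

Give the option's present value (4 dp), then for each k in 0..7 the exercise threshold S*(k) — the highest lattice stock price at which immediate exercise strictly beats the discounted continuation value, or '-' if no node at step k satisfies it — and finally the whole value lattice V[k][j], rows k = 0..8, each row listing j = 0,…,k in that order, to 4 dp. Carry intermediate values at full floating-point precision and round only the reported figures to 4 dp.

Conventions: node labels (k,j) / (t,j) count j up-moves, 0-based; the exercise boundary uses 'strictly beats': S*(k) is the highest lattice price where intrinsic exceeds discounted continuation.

price = 13.6652
boundary = - - 95.2704 85.8485 95.2704 85.8485 95.2704 105.7264
tree:
13.6652
19.8293 8.1829
27.8596 12.7277 4.1036
37.2815 19.1865 6.9519 1.5267
45.7717 27.8596 11.4722 2.8709 0.3024
53.4222 37.2815 18.2971 5.3300 0.6328 0.0000
60.3161 45.7717 27.8596 9.7352 1.3243 0.0000 0.0000
66.5282 53.4222 37.2815 17.4036 2.7715 0.0000 0.0000 0.0000
72.1259 60.3161 45.7717 27.8596 5.8000 0.0000 0.0000 0.0000 0.0000

Δt=0.19975, u=1.10975, d=0.90110, q=0.51726, disc=e^(-rΔt)=0.98986
k=8 terminal: V=max(K-S,0) → 72.1259 60.3161 45.7717 27.8596 5.8000 0.0000 0.0000 0.0000 0.0000
k=7: j=0 S=56.6018 intr=66.5282 cont=65.3480 V=66.5282[EX]; j=1 S=69.7078 intr=53.4222 cont=52.2577 V=53.4222[EX]; j=2 S=85.8485 intr=37.2815 cont=36.1364 V=37.2815[EX]; j=3 S=105.7264 intr=17.4036 cont=16.2822 V=17.4036[EX]; j=4 S=130.2071 intr=0.0000 cont=2.7715 V=2.7715[hold]; j=5 S=160.3562 intr=0.0000 cont=0.0000 V=0.0000[hold]; j=6 S=197.4862 intr=0.0000 cont=0.0000 V=0.0000[hold]; j=7 S=243.2135 intr=0.0000 cont=0.0000 V=0.0000[hold]  S*(7)=105.7264
k=6: j=0 S=62.8139 intr=60.3161 cont=59.1433 V=60.3161[EX]; j=1 S=77.3583 intr=45.7717 cont=44.6164 V=45.7717[EX]; j=2 S=95.2704 intr=27.8596 cont=26.7257 V=27.8596[EX]; j=3 S=117.3300 intr=5.8000 cont=9.7352 V=9.7352[hold]; j=4 S=144.4974 intr=0.0000 cont=1.3243 V=1.3243[hold]; j=5 S=177.9554 intr=0.0000 cont=0.0000 V=0.0000[hold]; j=6 S=219.1605 intr=0.0000 cont=0.0000 V=0.0000[hold]  S*(6)=95.2704
k=5: j=0 S=69.7078 intr=53.4222 cont=52.2577 V=53.4222[EX]; j=1 S=85.8485 intr=37.2815 cont=36.1364 V=37.2815[EX]; j=2 S=105.7264 intr=17.4036 cont=18.2971 V=18.2971[hold]; j=3 S=130.2071 intr=0.0000 cont=5.3300 V=5.3300[hold]; j=4 S=160.3562 intr=0.0000 cont=0.6328 V=0.6328[hold]; j=5 S=197.4862 intr=0.0000 cont=0.0000 V=0.0000[hold]  S*(5)=85.8485
k=4: j=0 S=77.3583 intr=45.7717 cont=44.6164 V=45.7717[EX]; j=1 S=95.2704 intr=27.8596 cont=27.1832 V=27.8596[EX]; j=2 S=117.3300 intr=5.8000 cont=11.4722 V=11.4722[hold]; j=3 S=144.4974 intr=0.0000 cont=2.8709 V=2.8709[hold]; j=4 S=177.9554 intr=0.0000 cont=0.3024 V=0.3024[hold]  S*(4)=95.2704
k=3: j=0 S=85.8485 intr=37.2815 cont=36.1364 V=37.2815[EX]; j=1 S=105.7264 intr=17.4036 cont=19.1865 V=19.1865[hold]; j=2 S=130.2071 intr=0.0000 cont=6.9519 V=6.9519[hold]; j=3 S=160.3562 intr=0.0000 cont=1.5267 V=1.5267[hold]  S*(3)=85.8485
k=2: j=0 S=95.2704 intr=27.8596 cont=27.6386 V=27.8596[EX]; j=1 S=117.3300 intr=5.8000 cont=12.7277 V=12.7277[hold]; j=2 S=144.4974 intr=0.0000 cont=4.1036 V=4.1036[hold]  S*(2)=95.2704
k=1: j=0 S=105.7264 intr=17.4036 cont=19.8293 V=19.8293[hold]; j=1 S=130.2071 intr=0.0000 cont=8.1829 V=8.1829[hold]  S*(1)=-
k=0: j=0 S=117.3300 intr=5.8000 cont=13.6652 V=13.6652[hold]  S*(0)=-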